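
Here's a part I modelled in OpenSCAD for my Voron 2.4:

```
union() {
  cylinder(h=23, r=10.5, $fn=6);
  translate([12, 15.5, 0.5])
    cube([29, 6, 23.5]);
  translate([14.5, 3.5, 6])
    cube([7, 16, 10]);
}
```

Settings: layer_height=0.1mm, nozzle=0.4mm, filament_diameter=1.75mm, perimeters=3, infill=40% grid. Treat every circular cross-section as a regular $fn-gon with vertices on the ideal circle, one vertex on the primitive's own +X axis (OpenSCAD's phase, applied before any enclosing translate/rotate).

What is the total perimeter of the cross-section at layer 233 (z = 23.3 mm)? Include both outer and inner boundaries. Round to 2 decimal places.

At z = 23.3 mm: the cylinder is absent (z outside [0, 23]); the cube at (12, 15.5) is present — its section is the full 29×6 rectangle (perimeter 70.00 mm); the cube at (14.5, 3.5) does not reach this height (z outside [6, 16]); Merging all regions: only the 29×6 cube at (12, 15.5) is present, so the union is just that shape — boundary = 70.00 mm. Overall, the cross-section is a single solid region. Total boundary length (outer) = 70.00 mm.

70.00 mm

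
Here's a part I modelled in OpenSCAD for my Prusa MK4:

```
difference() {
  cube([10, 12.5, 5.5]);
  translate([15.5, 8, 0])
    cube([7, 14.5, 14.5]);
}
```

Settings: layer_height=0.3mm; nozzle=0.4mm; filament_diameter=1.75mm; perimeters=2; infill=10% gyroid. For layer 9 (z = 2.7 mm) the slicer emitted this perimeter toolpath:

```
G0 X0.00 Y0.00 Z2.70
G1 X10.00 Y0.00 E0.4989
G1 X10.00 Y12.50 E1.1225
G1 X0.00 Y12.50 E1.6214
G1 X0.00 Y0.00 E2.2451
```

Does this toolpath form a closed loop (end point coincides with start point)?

yes

Start point (G0): (0.00, 0.00). End point (last G1): the path returns to the start — closed.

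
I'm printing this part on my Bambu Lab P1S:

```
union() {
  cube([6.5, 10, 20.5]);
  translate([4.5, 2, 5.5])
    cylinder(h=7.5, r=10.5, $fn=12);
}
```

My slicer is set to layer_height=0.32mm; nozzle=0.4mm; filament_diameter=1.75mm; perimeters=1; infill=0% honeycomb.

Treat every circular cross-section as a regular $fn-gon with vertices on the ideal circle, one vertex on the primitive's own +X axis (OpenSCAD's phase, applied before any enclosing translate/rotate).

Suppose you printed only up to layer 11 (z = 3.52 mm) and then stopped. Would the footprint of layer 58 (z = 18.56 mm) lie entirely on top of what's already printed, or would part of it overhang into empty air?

entirely on top

Compare the two slices. At z = 3.52: the cube is present — its section is the full 6.5×10 rectangle (area 65.00 mm²); the cylinder at (4.5, 2) does not reach this height (z outside [5.5, 13]); Taking the union: only the 6.5×10 cube is present, so the union is just that shape — area = 65.00 mm². At z = 18.56: the 6.5×10 cube contributes its full rectangle (area 65.00 mm²); the cylinder at (4.5, 2) is not intersected at this z (z outside [5.5, 13]); Combining (union): only the 6.5×10 cube is present, so the union is just that shape — area = 65.00 mm². Checking containment: the cross-section at z = 18.56 is a subset of the cross-section at z = 3.52.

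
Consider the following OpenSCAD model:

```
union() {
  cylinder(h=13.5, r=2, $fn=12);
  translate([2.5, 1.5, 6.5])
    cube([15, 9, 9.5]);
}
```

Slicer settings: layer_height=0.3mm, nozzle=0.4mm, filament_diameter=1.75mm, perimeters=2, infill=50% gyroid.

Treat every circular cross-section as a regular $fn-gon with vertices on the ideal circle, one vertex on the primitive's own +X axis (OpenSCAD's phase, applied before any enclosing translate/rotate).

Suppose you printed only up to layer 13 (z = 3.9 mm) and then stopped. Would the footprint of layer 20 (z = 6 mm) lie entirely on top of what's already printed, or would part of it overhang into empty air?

Compare the two slices. At z = 3.9: the r=2 cylinder contributes a regular 12-gon of circumradius 2 (area = (12/2)·2.000²·sin(360°/12) = 12.00 mm²); the cube at (2.5, 1.5) is absent (z outside [6.5, 16]); Combining (union): only the r=2 cylinder is present, so the union is just that shape — area = 12.00 mm². At z = 6: the r=2 cylinder contributes a regular 12-gon of circumradius 2 (area = (12/2)·2.000²·sin(360°/12) = 12.00 mm²); the cube at (2.5, 1.5) is absent (z outside [6.5, 16]); Merging all regions: only the r=2 cylinder is present, so the union is just that shape — area = 12.00 mm². Checking containment: the cross-section at z = 6 is a subset of the cross-section at z = 3.9.

entirely on top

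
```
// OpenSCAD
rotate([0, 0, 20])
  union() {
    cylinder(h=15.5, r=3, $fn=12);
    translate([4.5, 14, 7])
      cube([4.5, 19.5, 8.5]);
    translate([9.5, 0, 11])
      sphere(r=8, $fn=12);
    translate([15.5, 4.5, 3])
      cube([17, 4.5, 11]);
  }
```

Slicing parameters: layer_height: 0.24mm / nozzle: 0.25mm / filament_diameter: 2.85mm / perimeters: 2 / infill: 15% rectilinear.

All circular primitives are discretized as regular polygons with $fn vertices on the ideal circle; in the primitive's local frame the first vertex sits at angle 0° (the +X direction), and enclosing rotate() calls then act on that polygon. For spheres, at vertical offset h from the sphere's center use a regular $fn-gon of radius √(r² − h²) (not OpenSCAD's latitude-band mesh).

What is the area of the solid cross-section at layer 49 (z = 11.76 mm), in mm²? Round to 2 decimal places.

At z = 11.76 mm: the r=3 cylinder contributes a regular 12-gon of circumradius 3 (area = (12/2)·3.000²·sin(360°/12) = 27.00 mm²); the cube at (4.5, 14) (footprint 4.5×19.5) is included at this height (area 87.75 mm²); the sphere at (9.5, 0): section is a regular 12-gon, circumradius = √(r²−h²) = √(8²−0.76²) = 7.964 (area = (12/2)·7.964²·sin(360°/12) = 190.27 mm²); the cube at (15.5, 4.5) (footprint 17×4.5) is included at this height (area 76.50 mm²); Merging all regions: the regions partially overlap — summed areas 381.52 mm² minus the doubly-counted overlap 3.60 mm² gives 377.92 mm² — area = 377.92 mm²; (whole slice rotated 20° about Z — lengths, areas and connectivity unchanged). Overall, the cross-section has 2 separate islands. Net area = 377.92 mm².

377.92 mm²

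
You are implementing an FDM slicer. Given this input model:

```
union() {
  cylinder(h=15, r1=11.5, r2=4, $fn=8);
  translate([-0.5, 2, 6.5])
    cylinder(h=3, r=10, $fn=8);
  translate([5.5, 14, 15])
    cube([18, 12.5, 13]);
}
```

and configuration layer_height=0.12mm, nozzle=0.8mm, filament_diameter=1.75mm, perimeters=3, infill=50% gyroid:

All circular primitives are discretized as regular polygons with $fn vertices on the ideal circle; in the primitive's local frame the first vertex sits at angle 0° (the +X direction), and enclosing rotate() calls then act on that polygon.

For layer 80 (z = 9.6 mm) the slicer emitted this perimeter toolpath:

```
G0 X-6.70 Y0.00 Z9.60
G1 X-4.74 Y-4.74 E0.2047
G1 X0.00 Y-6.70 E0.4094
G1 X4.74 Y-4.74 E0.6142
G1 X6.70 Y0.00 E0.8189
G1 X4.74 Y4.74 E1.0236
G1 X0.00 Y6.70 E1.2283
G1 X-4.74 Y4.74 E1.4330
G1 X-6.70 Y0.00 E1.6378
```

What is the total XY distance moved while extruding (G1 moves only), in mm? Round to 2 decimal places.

Sum the Euclidean lengths of each G1 segment: total = 41.03 mm.

41.03 mm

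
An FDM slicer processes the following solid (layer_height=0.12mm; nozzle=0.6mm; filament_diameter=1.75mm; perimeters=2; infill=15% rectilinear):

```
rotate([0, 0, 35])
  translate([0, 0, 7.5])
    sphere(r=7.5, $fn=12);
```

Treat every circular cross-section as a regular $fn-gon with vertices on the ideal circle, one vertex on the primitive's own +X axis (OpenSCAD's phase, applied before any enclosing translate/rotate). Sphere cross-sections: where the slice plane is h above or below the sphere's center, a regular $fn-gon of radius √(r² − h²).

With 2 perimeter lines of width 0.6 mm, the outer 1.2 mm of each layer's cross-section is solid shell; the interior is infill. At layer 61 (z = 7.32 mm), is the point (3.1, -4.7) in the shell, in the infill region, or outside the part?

infill

At z = 7.32 mm: the sphere: section is a regular 12-gon, circumradius = √(r²−h²) = √(7.5²−0.18²) = 7.498; (rotated 35° about Z; rotation is an isometry so areas/perimeters/island counts are preserved). Overall, the cross-section is a single solid region. Undo the 35° rotation: the query point maps to (-0.156, -5.628) in the un-rotated model frame. The nearest boundary edge runs (-3.75, -6.49)→(-0.00, -7.50); distance from the point to it = 1.77 mm. The point is inside the cross-section and 1.77 mm from the nearest boundary — more than the 1.2 mm shell width (2 × 0.6), so it's in the infill interior.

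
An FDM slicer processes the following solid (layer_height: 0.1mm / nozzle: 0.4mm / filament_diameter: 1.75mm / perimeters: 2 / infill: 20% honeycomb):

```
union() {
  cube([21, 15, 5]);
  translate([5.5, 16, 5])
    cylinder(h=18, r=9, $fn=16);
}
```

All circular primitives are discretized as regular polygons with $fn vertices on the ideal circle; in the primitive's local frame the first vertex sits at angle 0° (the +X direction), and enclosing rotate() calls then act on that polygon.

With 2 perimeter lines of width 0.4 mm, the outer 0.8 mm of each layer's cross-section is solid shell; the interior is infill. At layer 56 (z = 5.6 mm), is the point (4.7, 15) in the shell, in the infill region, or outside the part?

At z = 5.6 mm: the cube is not intersected at this z (z outside [0, 5]); the cylinder at (5.5, 16): section is a regular 16-gon, circumradius r=9; Merging all regions: only the r=9 cylinder at (5.5, 16) is present, so the union is just that shape — 1 connected region. Overall, the cross-section is a single solid region. The nearest boundary edge runs (-0.86, 9.64)→(2.06, 7.69); distance from the point to it = 7.55 mm. The point is inside the cross-section and 7.55 mm from the nearest boundary — more than the 0.8 mm shell width (2 × 0.4), so it's in the infill interior.

infill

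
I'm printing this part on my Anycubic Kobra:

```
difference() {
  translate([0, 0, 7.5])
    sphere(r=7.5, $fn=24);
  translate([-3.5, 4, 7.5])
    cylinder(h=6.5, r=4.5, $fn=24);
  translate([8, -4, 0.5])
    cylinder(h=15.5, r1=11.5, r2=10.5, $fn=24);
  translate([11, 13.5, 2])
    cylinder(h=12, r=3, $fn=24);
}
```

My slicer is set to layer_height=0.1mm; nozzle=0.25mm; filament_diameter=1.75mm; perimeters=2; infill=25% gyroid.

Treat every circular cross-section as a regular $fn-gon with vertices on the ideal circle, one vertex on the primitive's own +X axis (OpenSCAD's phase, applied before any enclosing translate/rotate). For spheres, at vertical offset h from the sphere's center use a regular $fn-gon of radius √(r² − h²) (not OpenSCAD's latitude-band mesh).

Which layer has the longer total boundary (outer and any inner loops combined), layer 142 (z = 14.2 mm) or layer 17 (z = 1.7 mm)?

Layer 142 (z = 14.2): the r=7.5 sphere slices to a regular 24-gon of circumradius 3.370 (√(r²−h²) with h=6.7 from center) (perimeter = 2·24·3.370·sin(180°/24) = 21.12 mm); the cylinder at (-3.5, 4) is not intersected at this z (z outside [7.5, 14]); the cone at (8, -4) (r1=11.5→r2=10.5) has section circumradius 10.616 here — a regular 24-gon (perimeter = 2·24·10.616·sin(180°/24) = 66.51 mm); the cylinder at (11, 13.5) is absent (z outside [2, 14]); Taking the first minus the rest: starting from the r=7.5 sphere, the cone at (8, -4) partially overlaps it — only the 27.10 mm² overlap (of its 350.03 mm²) is removed, clipping the outline — boundary = 14.68 mm. So its perimeter = 14.68 mm. Layer 17 (z = 1.7): the r=7.5 sphere contributes a regular 24-gon of circumradius √(7.5²−5.8²) = 4.755 (perimeter = 2·24·4.755·sin(180°/24) = 29.79 mm); the cylinder at (-3.5, 4) is absent (z outside [7.5, 14]); the cone at (8, -4) (r1=11.5→r2=10.5) has section circumradius 11.423 here — a regular 24-gon (perimeter = 2·24·11.423·sin(180°/24) = 71.57 mm); the cylinder at (11, 13.5) does not reach this height (z outside [2, 14]); After the difference (first − rest): starting from the r=7.5 sphere, the cone at (8, -4) partially overlaps it — only the 54.53 mm² overlap (of its 405.23 mm²) is removed, clipping the outline — boundary = 21.18 mm. So its perimeter = 21.18 mm. Layer 17 is larger (21.18 vs 14.68 mm).

layer 17 (z = 1.7 mm)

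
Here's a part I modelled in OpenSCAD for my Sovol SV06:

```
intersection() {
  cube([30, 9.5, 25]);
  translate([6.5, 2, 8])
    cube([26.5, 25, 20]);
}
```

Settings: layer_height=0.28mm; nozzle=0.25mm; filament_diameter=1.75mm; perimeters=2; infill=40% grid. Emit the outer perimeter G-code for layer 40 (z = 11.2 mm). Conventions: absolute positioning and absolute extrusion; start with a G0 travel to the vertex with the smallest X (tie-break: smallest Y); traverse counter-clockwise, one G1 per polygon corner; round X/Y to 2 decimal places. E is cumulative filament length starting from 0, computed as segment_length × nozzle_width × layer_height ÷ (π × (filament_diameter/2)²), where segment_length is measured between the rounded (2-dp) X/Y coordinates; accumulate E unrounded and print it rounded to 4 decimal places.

At z = 11.2 mm: the cube (footprint 30×9.5) is included at this height; the 26.5×25 cube at (6.5, 2) contributes its full rectangle; Taking the intersection: the 26.5×25 cube at (6.5, 2) partially overlaps the 30×9.5 cube; clipping to the common part keeps 176.25 mm² — 1 connected region. The outline is a single polygon with 4 vertices. Extrusion per mm of travel: 0.25 × 0.28 / (π × 0.875²) = 0.029103. Accumulating E over each segment gives final E = 1.8044.

G0 X6.50 Y2.00 Z11.20
G1 X30.00 Y2.00 E0.6839
G1 X30.00 Y9.50 E0.9022
G1 X6.50 Y9.50 E1.5861
G1 X6.50 Y2.00 E1.8044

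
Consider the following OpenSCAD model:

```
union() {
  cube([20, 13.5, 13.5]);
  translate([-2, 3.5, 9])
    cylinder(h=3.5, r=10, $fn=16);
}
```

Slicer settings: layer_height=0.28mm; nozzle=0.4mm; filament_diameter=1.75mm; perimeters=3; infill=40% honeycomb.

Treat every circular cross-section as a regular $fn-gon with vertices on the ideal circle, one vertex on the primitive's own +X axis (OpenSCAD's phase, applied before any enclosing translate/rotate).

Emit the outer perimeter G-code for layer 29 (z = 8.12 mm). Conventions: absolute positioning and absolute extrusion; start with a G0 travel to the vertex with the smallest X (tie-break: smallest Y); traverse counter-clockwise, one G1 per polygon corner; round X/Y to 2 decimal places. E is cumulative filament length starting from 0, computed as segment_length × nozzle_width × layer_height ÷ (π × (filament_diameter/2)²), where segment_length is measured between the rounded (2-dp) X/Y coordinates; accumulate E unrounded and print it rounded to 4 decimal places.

G0 X0.00 Y0.00 Z8.12
G1 X20.00 Y0.00 E0.9313
G1 X20.00 Y13.50 E1.5599
G1 X0.00 Y13.50 E2.4912
G1 X0.00 Y0.00 E3.1198

At z = 8.12 mm: the cube (footprint 20×13.5) is included at this height; the cylinder at (-2, 3.5) does not reach this height (z outside [9, 12.5]); Merging all regions: only the 20×13.5 cube is present, so the union is just that shape — 1 connected region. The outline is a single polygon with 4 vertices. Extrusion per mm of travel: 0.4 × 0.28 / (π × 0.875²) = 0.046564. Accumulating E over each segment gives final E = 3.1198.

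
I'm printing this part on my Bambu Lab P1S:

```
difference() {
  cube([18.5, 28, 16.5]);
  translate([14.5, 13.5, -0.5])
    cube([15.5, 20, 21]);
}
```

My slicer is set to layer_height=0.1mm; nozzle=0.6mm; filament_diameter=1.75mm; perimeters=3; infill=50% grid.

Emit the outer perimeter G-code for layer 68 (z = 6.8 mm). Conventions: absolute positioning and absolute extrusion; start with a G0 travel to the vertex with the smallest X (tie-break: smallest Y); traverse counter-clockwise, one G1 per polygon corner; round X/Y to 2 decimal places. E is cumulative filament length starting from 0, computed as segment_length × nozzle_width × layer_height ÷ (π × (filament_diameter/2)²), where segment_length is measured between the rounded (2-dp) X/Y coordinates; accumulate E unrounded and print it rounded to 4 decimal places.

G0 X0.00 Y0.00 Z6.80
G1 X18.50 Y0.00 E0.4615
G1 X18.50 Y13.50 E0.7982
G1 X14.50 Y13.50 E0.8980
G1 X14.50 Y28.00 E1.2597
G1 X0.00 Y28.00 E1.6214
G1 X0.00 Y0.00 E2.3199

At z = 6.8 mm: the cube is present — its section is the full 18.5×28 rectangle; the 15.5×20 cube at (14.5, 13.5) contributes its full rectangle; After the difference (first − rest): starting from the 18.5×28 cube, the 15.5×20 cube at (14.5, 13.5) partially overlaps it — only the 58.00 mm² overlap (of its 310.00 mm²) is removed, clipping the outline — 1 connected region. The outline is a single polygon with 6 vertices. Extrusion per mm of travel: 0.6 × 0.1 / (π × 0.875²) = 0.024945. Accumulating E over each segment gives final E = 2.3199.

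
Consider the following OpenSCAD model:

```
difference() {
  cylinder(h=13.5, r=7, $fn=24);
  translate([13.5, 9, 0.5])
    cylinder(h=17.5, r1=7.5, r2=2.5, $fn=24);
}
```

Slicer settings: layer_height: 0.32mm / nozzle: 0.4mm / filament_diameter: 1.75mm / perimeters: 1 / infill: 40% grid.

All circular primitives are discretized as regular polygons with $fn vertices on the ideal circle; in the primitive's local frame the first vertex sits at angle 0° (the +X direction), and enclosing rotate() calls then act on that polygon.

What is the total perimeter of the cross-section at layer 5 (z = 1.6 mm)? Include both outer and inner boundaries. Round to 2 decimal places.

At z = 1.6 mm: the r=7 cylinder gives a regular 24-gon of circumradius 7 (constant along its height) (perimeter = 2·24·7.000·sin(180°/24) = 43.86 mm); the cone at (13.5, 9) contributes a regular 24-gon of circumradius 7.186 (interpolated between r1=7.5 and r2=2.5 at t=0.063) (perimeter = 2·24·7.186·sin(180°/24) = 45.02 mm); Subtracting the remaining from the first: starting from the r=7 cylinder, the cone at (13.5, 9) misses the remaining region (no effect) — boundary = 43.86 mm. Overall, the cross-section is a single solid region. Total boundary length (outer) = 43.86 mm.

43.86 mm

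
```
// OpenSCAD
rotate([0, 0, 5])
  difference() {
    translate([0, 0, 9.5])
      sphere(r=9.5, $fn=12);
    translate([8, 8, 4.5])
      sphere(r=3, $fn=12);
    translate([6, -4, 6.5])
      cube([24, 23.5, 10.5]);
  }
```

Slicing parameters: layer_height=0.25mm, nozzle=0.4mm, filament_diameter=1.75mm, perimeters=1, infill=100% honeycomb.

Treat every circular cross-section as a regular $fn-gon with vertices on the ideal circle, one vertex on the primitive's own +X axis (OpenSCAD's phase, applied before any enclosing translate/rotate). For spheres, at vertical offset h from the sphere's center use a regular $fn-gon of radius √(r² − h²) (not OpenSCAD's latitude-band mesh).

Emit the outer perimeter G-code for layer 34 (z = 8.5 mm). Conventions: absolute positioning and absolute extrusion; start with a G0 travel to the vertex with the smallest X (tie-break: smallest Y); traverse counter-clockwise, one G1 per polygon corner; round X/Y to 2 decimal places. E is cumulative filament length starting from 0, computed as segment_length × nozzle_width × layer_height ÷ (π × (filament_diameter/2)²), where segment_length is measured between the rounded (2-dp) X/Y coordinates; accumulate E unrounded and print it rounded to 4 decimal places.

G0 X-9.41 Y-0.82 Z8.50
G1 X-7.74 Y-5.42 E0.2035
G1 X-3.99 Y-8.56 E0.4068
G1 X0.82 Y-9.41 E0.6099
G1 X5.42 Y-7.74 E0.8133
G1 X8.56 Y-3.99 E1.0167
G1 X8.69 Y-3.25 E1.0479
G1 X6.33 Y-3.46 E1.1464
G1 X5.38 Y7.40 E1.5997
G1 X3.99 Y8.56 E1.6749
G1 X-0.82 Y9.41 E1.8780
G1 X-5.42 Y7.74 E2.0815
G1 X-8.56 Y3.99 E2.2848
G1 X-9.41 Y-0.82 E2.4879

At z = 8.5 mm: the r=9.5 sphere contributes a regular 12-gon of circumradius √(9.5²−1²) = 9.447; the sphere at (8, 8) is absent (|z−center|=4.000 > r=3); the cube at (6, -4) is present — its section is the full 24×23.5 rectangle; After the difference (first − rest): starting from the r=9.5 sphere, the 24×23.5 cube at (6, -4) partially overlaps it — only the 27.32 mm² overlap (of its 564.00 mm²) is removed, clipping the outline — 1 connected region; (whole slice rotated 5° about Z — lengths, areas and connectivity unchanged). The outline is a single polygon with 13 vertices. Extrusion per mm of travel: 0.4 × 0.25 / (π × 0.875²) = 0.041575. Accumulating E over each segment gives final E = 2.4879.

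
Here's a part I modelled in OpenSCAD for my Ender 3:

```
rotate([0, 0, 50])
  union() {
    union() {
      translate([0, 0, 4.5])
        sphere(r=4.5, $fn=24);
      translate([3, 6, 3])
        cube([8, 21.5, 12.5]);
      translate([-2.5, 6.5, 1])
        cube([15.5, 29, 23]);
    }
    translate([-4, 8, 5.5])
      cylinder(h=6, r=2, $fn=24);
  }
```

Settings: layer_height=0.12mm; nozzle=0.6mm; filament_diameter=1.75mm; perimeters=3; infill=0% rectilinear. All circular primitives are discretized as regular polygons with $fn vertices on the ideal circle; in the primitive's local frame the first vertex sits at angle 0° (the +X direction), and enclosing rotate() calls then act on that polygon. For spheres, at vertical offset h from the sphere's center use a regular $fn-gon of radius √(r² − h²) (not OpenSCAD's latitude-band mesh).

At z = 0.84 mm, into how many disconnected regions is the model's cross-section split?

1

At z = 0.84 mm: the r=4.5 sphere slices to a regular 24-gon of circumradius 2.618 (√(r²−h²) with h=3.66 from center); the cube at (3, 6) is absent (z outside [3, 15.5]); the cube at (-2.5, 6.5) does not reach this height (z outside [1, 24]); Taking the union: only the r=4.5 sphere is present, so the union is just that shape — 1 connected region; the cylinder at (-4, 8) does not reach this height (z outside [5.5, 11.5]); Combining (union): only that combined region is present, so the union is just that shape — 1 connected region; (rotated 50° about Z; rotation is an isometry so areas/perimeters/island counts are preserved). The result has 1 disconnected region.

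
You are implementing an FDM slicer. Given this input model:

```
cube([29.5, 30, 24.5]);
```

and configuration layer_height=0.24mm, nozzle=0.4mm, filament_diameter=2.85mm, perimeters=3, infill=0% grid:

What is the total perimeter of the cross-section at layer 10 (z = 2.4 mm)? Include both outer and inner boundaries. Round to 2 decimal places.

At z = 2.4 mm: the 29.5×30 cube contributes its full rectangle (perimeter 119.00 mm). Overall, the cross-section is a single solid region. Total boundary length (outer) = 119.00 mm.

119.00 mm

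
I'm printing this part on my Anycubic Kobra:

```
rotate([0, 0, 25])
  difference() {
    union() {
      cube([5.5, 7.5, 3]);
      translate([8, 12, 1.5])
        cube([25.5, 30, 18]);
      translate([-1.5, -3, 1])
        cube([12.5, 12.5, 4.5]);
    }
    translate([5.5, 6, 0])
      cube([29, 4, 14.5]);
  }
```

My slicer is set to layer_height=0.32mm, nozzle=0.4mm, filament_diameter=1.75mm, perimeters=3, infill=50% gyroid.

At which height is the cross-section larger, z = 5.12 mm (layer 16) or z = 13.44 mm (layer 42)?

layer 16 (z = 5.12 mm)

Layer 16 (z = 5.12): the cube is not intersected at this z (z outside [0, 3]); the cube at (8, 12) (footprint 25.5×30) is included at this height (area 765.00 mm²); the cube at (-1.5, -3) (footprint 12.5×12.5) is included at this height (area 156.25 mm²); Merging all regions: the 2 present regions are separate (no shared area or edge), so areas and boundary lengths simply add and each stays a separate island — area = 921.25 mm²; the cube at (5.5, 6) (footprint 29×4) is included at this height (area 116.00 mm²); Taking the first minus the rest: starting from the result so far (921.25 mm²), the 29×4 cube at (5.5, 6) partially overlaps it — only the 19.25 mm² overlap (of its 116.00 mm²) is removed, clipping the outline — area = 902.00 mm²; (rotated 25° about Z; rotation is an isometry so areas/perimeters/island counts are preserved). So its area = 902.00 mm². Layer 42 (z = 13.44): the cube is absent (z outside [0, 3]); the cube at (8, 12) (footprint 25.5×30) is included at this height (area 765.00 mm²); the cube at (-1.5, -3) is absent (z outside [1, 5.5]); Merging all regions: only the 25.5×30 cube at (8, 12) is present, so the union is just that shape — area = 765.00 mm²; the cube at (5.5, 6) (footprint 29×4) is included at this height (area 116.00 mm²); Taking the first minus the rest: starting from that combined region (765.00 mm²), the 29×4 cube at (5.5, 6) misses the remaining region (no effect) — area = 765.00 mm²; (whole slice rotated 25° about Z — lengths, areas and connectivity unchanged). So its area = 765.00 mm². Layer 16 is larger (902.00 vs 765.00 mm²).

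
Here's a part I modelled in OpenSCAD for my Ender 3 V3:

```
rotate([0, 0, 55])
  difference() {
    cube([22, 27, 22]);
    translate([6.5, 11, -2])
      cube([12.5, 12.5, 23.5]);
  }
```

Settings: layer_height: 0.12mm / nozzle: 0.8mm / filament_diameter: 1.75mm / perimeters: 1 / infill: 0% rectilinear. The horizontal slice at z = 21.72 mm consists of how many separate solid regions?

1

At z = 21.72 mm: the 22×27 cube contributes its full rectangle; the cube at (6.5, 11) does not reach this height (z outside [-2, 21.5]); Taking the first minus the rest: none of the subtracted shapes is present at this height, so the 22×27 cube is unchanged — 1 connected region; (rotated 55° about Z; rotation is an isometry so areas/perimeters/island counts are preserved). The result has 1 disconnected region.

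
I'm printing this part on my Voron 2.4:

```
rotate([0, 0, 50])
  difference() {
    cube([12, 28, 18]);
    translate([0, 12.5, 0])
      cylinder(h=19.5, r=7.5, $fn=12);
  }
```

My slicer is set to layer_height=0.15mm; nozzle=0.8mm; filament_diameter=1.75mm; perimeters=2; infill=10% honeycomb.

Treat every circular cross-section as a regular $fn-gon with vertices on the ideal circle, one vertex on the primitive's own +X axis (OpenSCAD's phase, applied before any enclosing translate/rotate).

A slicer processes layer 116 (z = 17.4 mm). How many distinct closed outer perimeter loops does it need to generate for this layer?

At z = 17.4 mm: the 12×28 cube contributes its full rectangle; the cylinder at (0, 12.5): section is a regular 12-gon, circumradius r=7.5; Taking the first minus the rest: starting from the 12×28 cube, the r=7.5 cylinder at (0, 12.5) partially overlaps it — only the 84.38 mm² overlap (of its 168.75 mm²) is removed, clipping the outline — 1 connected region; (rotated 50° about Z; rotation is an isometry so areas/perimeters/island counts are preserved). The result has 1 disconnected region.

1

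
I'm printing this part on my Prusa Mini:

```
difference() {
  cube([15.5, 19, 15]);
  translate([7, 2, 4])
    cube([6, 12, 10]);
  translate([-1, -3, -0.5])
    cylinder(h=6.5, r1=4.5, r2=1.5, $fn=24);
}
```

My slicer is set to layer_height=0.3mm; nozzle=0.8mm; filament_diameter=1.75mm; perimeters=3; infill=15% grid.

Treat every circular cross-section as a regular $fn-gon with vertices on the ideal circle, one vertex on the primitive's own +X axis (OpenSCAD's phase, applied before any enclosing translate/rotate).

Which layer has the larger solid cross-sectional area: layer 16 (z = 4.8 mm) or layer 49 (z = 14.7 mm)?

layer 49 (z = 14.7 mm)

Layer 16 (z = 4.8): the cube (footprint 15.5×19) is included at this height (area 294.50 mm²); the 6×12 cube at (7, 2) contributes its full rectangle (area 72.00 mm²); the cone at (-1, -3) contributes a regular 24-gon of circumradius 2.054 (interpolated between r1=4.5 and r2=1.5 at t=0.815) (area = (24/2)·2.054²·sin(360°/24) = 13.10 mm²); Subtracting the remaining from the first: starting from the 15.5×19 cube (294.50 mm²), the 6×12 cube at (7, 2) lies wholly inside it (removes its full 72.00 mm² and its 36.00 mm outline becomes a hole wall); the cone at (-1, -3) misses the remaining region (no effect) — area = 222.50 mm². So its area = 222.50 mm². Layer 49 (z = 14.7): the cube is present — its section is the full 15.5×19 rectangle (area 294.50 mm²); the cube at (7, 2) does not reach this height (z outside [4, 14]); the cone at (-1, -3) is not intersected at this z (z outside [-0.5, 6]); Subtracting the remaining from the first: none of the subtracted shapes is present at this height, so the 15.5×19 cube is unchanged — area = 294.50 mm². So its area = 294.50 mm². Layer 49 is larger (294.50 vs 222.50 mm²).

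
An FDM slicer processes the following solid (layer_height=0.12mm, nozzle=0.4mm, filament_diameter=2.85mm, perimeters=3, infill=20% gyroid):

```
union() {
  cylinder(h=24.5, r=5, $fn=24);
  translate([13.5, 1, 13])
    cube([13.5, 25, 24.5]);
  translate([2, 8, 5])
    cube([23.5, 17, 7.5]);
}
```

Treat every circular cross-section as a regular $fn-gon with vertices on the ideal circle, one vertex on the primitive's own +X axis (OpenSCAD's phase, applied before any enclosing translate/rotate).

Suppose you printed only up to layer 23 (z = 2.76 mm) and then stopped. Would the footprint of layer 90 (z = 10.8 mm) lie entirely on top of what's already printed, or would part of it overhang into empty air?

Compare the two slices. At z = 2.76: the cylinder: section is a regular 24-gon, circumradius r=5 (area = (24/2)·5.000²·sin(360°/24) = 77.65 mm²); the cube at (13.5, 1) does not reach this height (z outside [13, 37.5]); the cube at (2, 8) does not reach this height (z outside [5, 12.5]); Taking the union: only the r=5 cylinder is present, so the union is just that shape — area = 77.65 mm². At z = 10.8: the r=5 cylinder gives a regular 24-gon of circumradius 5 (constant along its height) (area = (24/2)·5.000²·sin(360°/24) = 77.65 mm²); the cube at (13.5, 1) does not reach this height (z outside [13, 37.5]); the 23.5×17 cube at (2, 8) contributes its full rectangle (area 399.50 mm²); Taking the union: the 2 present regions are separate (no shared area or edge), so areas and boundary lengths simply add and each stays a separate island — area = 477.15 mm². Checking containment: at z = 10.8 the cross-section extends beyond the z = 2.76 cross-section by about 399.50 mm².

part overhangs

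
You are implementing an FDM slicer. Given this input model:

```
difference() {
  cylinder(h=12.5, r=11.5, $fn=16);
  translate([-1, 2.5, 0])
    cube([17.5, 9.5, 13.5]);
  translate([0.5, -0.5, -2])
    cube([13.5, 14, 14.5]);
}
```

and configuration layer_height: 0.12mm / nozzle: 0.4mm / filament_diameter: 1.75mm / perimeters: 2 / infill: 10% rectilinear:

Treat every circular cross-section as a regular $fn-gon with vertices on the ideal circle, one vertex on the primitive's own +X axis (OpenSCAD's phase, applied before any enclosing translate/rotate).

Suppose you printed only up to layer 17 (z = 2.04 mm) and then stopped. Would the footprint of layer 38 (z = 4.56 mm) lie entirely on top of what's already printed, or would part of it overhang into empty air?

entirely on top

Compare the two slices. At z = 2.04: the r=11.5 cylinder contributes a regular 16-gon of circumradius 11.5 (area = (16/2)·11.500²·sin(360°/16) = 404.88 mm²); the cube at (-1, 2.5) (footprint 17.5×9.5) is included at this height (area 166.25 mm²); the cube at (0.5, -0.5) (footprint 13.5×14) is included at this height (area 189.00 mm²); Taking the first minus the rest: starting from the r=11.5 cylinder (404.88 mm²), the 17.5×9.5 cube at (-1, 2.5) partially overlaps it — only the 81.99 mm² overlap (of its 166.25 mm²) is removed, clipping the outline; the 13.5×14 cube at (0.5, -0.5) partially overlaps it — only the 32.35 mm² overlap (of its 189.00 mm²) is removed, clipping the outline — area = 290.53 mm². At z = 4.56: the r=11.5 cylinder contributes a regular 16-gon of circumradius 11.5 (area = (16/2)·11.500²·sin(360°/16) = 404.88 mm²); the 17.5×9.5 cube at (-1, 2.5) contributes its full rectangle (area 166.25 mm²); the 13.5×14 cube at (0.5, -0.5) contributes its full rectangle (area 189.00 mm²); After the difference (first − rest): starting from the r=11.5 cylinder (404.88 mm²), the 17.5×9.5 cube at (-1, 2.5) partially overlaps it — only the 81.99 mm² overlap (of its 166.25 mm²) is removed, clipping the outline; the 13.5×14 cube at (0.5, -0.5) partially overlaps it — only the 32.35 mm² overlap (of its 189.00 mm²) is removed, clipping the outline — area = 290.53 mm². Checking containment: the cross-section at z = 4.56 is a subset of the cross-section at z = 2.04.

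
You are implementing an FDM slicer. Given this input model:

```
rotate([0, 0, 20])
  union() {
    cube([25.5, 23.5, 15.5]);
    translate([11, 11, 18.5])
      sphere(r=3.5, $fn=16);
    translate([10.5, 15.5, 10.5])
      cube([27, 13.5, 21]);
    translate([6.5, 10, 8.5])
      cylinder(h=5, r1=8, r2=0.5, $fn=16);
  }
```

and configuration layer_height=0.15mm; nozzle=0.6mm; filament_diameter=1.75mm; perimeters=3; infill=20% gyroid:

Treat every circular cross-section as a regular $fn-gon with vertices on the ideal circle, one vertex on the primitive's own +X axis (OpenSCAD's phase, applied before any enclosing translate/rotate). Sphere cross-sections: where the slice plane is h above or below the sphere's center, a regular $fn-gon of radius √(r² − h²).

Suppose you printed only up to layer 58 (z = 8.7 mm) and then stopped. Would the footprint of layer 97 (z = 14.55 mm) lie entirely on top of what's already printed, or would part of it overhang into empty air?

Compare the two slices. At z = 8.7: the cube (footprint 25.5×23.5) is included at this height (area 599.25 mm²); the sphere at (11, 11) does not reach this height (|z−center|=9.800 > r=3.5); the cube at (10.5, 15.5) is absent (z outside [10.5, 31.5]); the cone at (6.5, 10) contributes a regular 16-gon of circumradius 7.700 (interpolated between r1=8 and r2=0.5 at t=0.040) (area = (16/2)·7.700²·sin(360°/16) = 181.51 mm²); Combining (union): the regions partially overlap — summed areas 780.76 mm² minus the doubly-counted overlap 175.61 mm² gives 605.16 mm² — area = 605.16 mm²; (whole slice rotated 20° about Z — lengths, areas and connectivity unchanged). At z = 14.55: the cube is present — its section is the full 25.5×23.5 rectangle (area 599.25 mm²); the sphere at (11, 11) is not intersected at this z (|z−center|=3.950 > r=3.5); the 27×13.5 cube at (10.5, 15.5) contributes its full rectangle (area 364.50 mm²); the cone at (6.5, 10) is absent (z outside [8.5, 13.5]); Merging all regions: the regions partially overlap — summed areas 963.75 mm² minus the doubly-counted overlap 120.00 mm² gives 843.75 mm² — area = 843.75 mm²; (whole slice rotated 20° about Z — lengths, areas and connectivity unchanged). Checking containment: at z = 14.55 the cross-section extends beyond the z = 8.7 cross-section by about 244.50 mm².

part overhangs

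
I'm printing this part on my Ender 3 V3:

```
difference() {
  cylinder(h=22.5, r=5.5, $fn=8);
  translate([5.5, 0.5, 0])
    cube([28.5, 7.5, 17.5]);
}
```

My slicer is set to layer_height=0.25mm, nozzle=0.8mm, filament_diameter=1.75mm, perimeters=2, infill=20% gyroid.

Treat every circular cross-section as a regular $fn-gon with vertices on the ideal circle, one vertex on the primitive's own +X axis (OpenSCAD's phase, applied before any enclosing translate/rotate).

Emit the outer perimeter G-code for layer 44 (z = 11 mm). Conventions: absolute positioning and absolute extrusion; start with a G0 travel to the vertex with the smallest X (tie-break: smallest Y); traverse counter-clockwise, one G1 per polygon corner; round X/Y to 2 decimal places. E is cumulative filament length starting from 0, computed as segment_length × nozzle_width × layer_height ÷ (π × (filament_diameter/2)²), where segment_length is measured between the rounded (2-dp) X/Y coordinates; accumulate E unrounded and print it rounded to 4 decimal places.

G0 X-5.50 Y0.00 Z11.00
G1 X-3.89 Y-3.89 E0.3501
G1 X0.00 Y-5.50 E0.7001
G1 X3.89 Y-3.89 E1.0502
G1 X5.50 Y0.00 E1.4003
G1 X3.89 Y3.89 E1.7503
G1 X0.00 Y5.50 E2.1004
G1 X-3.89 Y3.89 E2.4504
G1 X-5.50 Y0.00 E2.8005

At z = 11 mm: the r=5.5 cylinder gives a regular 8-gon of circumradius 5.5 (constant along its height); the cube at (5.5, 0.5) is present — its section is the full 28.5×7.5 rectangle; After the difference (first − rest): starting from the r=5.5 cylinder, the 28.5×7.5 cube at (5.5, 0.5) misses the remaining region (no effect) — 1 connected region. The outline is a single polygon with 8 vertices. Extrusion per mm of travel: 0.8 × 0.25 / (π × 0.875²) = 0.083150. Accumulating E over each segment gives final E = 2.8005.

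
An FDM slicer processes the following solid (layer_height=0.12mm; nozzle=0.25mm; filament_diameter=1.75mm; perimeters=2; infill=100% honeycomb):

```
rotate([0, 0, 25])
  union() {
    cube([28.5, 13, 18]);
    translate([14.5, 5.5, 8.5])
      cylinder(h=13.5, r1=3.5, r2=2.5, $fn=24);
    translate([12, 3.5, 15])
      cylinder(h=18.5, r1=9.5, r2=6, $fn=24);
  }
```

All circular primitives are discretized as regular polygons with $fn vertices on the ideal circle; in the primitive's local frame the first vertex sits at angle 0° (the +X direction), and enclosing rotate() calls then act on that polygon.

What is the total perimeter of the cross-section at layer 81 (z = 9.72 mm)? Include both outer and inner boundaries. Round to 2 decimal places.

At z = 9.72 mm: the cube is present — its section is the full 28.5×13 rectangle (perimeter 83.00 mm); the cone at (14.5, 5.5): at t=0.090 of its height the radius interpolates to r₁+(r₂−r₁)t = 3.410, giving a regular 24-gon of that circumradius (perimeter = 2·24·3.410·sin(180°/24) = 21.36 mm); the cone at (12, 3.5) is absent (z outside [15, 33.5]); Taking the union: the cone at (14.5, 5.5) lies entirely inside the 28.5×13 cube, so the union is just the 28.5×13 cube — boundary = 83.00 mm; (whole slice rotated 25° about Z — lengths, areas and connectivity unchanged). Overall, the cross-section is a single solid region. Total boundary length (outer) = 83.00 mm.

83.00 mm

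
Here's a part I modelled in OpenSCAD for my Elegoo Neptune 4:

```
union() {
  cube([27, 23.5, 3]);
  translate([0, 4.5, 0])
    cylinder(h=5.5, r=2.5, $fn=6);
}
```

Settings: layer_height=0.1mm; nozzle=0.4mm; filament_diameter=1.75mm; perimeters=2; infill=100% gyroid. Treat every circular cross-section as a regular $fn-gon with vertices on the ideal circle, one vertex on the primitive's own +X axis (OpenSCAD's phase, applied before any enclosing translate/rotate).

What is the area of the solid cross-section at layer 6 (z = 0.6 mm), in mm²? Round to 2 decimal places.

642.62 mm²

At z = 0.6 mm: the cube (footprint 27×23.5) is included at this height (area 634.50 mm²); the r=2.5 cylinder at (0, 4.5) gives a regular 6-gon of circumradius 2.5 (constant along its height) (area = (6/2)·2.500²·sin(360°/6) = 16.24 mm²); Combining (union): the regions partially overlap — summed areas 650.74 mm² minus the doubly-counted overlap 8.12 mm² gives 642.62 mm² — area = 642.62 mm². Overall, the cross-section is a single solid region. Net area = 642.62 mm².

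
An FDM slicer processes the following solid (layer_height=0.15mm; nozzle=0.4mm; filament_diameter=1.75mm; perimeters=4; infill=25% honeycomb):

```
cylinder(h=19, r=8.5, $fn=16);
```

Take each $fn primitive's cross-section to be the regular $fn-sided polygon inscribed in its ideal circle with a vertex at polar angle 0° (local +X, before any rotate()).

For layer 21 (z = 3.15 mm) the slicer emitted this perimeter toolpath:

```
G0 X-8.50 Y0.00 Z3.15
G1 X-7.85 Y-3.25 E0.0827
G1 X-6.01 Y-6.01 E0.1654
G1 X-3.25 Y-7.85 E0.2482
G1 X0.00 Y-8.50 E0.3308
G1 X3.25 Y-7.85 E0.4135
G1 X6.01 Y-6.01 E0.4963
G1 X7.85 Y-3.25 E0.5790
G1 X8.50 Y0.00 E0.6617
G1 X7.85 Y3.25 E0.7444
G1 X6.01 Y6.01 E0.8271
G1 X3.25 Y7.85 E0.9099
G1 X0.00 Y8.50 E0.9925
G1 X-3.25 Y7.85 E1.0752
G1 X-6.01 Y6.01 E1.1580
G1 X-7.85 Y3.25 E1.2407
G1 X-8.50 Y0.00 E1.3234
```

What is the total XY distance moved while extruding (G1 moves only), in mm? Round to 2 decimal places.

53.05 mm

Sum the Euclidean lengths of each G1 segment: total = 53.05 mm.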